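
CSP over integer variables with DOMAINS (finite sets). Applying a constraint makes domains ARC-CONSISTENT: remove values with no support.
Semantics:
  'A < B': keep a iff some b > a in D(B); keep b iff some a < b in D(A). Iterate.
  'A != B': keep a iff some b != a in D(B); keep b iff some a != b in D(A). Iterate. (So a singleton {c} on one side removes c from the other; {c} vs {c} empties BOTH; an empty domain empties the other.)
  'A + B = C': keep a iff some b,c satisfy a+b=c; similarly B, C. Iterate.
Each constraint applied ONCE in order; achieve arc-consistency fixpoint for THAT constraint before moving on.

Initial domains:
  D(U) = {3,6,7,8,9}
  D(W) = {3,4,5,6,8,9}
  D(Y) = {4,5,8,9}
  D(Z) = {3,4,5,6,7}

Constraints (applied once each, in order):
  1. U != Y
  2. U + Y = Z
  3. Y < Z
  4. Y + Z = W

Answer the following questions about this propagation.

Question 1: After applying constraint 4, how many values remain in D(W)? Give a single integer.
Constraint 1 (U != Y) on D(U)={3,6,7,8,9} D(Y)={4,5,8,9}: no change
Constraint 2 (U + Y = Z) on D(U)={3,6,7,8,9} D(Y)={4,5,8,9} D(Z)={3,4,5,6,7}: U {3,6,7,8,9}->{3}; Y {4,5,8,9}->{4}; Z {3,4,5,6,7}->{7}
Constraint 3 (Y < Z) on D(Y)={4} D(Z)={7}: no change
Constraint 4 (Y + Z = W) on D(Y)={4} D(Z)={7} D(W)={3,4,5,6,8,9}: Y {4}->{}; Z {7}->{}; W {3,4,5,6,8,9}->{}
So after constraint 4: D(W)={}, size = 0

Answer: 0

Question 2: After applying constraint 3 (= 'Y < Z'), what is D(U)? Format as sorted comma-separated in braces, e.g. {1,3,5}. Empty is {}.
Answer: {3}

Derivation:
Constraint 1 (U != Y) on D(U)={3,6,7,8,9} D(Y)={4,5,8,9}: no change
Constraint 2 (U + Y = Z) on D(U)={3,6,7,8,9} D(Y)={4,5,8,9} D(Z)={3,4,5,6,7}: U {3,6,7,8,9}->{3}; Y {4,5,8,9}->{4}; Z {3,4,5,6,7}->{7}
Constraint 3 (Y < Z) on D(Y)={4} D(Z)={7}: no change
So after constraint 3: D(U) = {3}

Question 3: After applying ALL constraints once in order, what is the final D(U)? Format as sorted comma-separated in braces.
Constraint 1 (U != Y) on D(U)={3,6,7,8,9} D(Y)={4,5,8,9}: no change
Constraint 2 (U + Y = Z) on D(U)={3,6,7,8,9} D(Y)={4,5,8,9} D(Z)={3,4,5,6,7}: U {3,6,7,8,9}->{3}; Y {4,5,8,9}->{4}; Z {3,4,5,6,7}->{7}
Constraint 3 (Y < Z) on D(Y)={4} D(Z)={7}: no change
Constraint 4 (Y + Z = W) on D(Y)={4} D(Z)={7} D(W)={3,4,5,6,8,9}: Y {4}->{}; Z {7}->{}; W {3,4,5,6,8,9}->{}
So after all 4 constraints: D(U) = {3}

Answer: {3}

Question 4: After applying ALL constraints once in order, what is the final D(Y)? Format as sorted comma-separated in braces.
Answer: {}

Derivation:
Constraint 1 (U != Y) on D(U)={3,6,7,8,9} D(Y)={4,5,8,9}: no change
Constraint 2 (U + Y = Z) on D(U)={3,6,7,8,9} D(Y)={4,5,8,9} D(Z)={3,4,5,6,7}: U {3,6,7,8,9}->{3}; Y {4,5,8,9}->{4}; Z {3,4,5,6,7}->{7}
Constraint 3 (Y < Z) on D(Y)={4} D(Z)={7}: no change
Constraint 4 (Y + Z = W) on D(Y)={4} D(Z)={7} D(W)={3,4,5,6,8,9}: Y {4}->{}; Z {7}->{}; W {3,4,5,6,8,9}->{}
So after all 4 constraints: D(Y) = {}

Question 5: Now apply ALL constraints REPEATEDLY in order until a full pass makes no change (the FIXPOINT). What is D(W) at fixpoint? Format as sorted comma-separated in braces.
Answer: {}

Derivation:
pass 0 (initial): D(W)={3,4,5,6,8,9}
pass 1: U {3,6,7,8,9}->{3}; W {3,4,5,6,8,9}->{}; Y {4,5,8,9}->{}; Z {3,4,5,6,7}->{}
pass 2: U {3}->{}
pass 3: no change
Fixpoint after 3 passes: D(W) = {}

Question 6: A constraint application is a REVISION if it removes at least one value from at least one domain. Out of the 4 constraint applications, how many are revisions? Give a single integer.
Answer: 2

Derivation:
Constraint 1 (U != Y) on D(U)={3,6,7,8,9} D(Y)={4,5,8,9}: no change => not a revision
Constraint 2 (U + Y = Z) on D(U)={3,6,7,8,9} D(Y)={4,5,8,9} D(Z)={3,4,5,6,7}: U {3,6,7,8,9}->{3}; Y {4,5,8,9}->{4}; Z {3,4,5,6,7}->{7} => REVISION
Constraint 3 (Y < Z) on D(Y)={4} D(Z)={7}: no change => not a revision
Constraint 4 (Y + Z = W) on D(Y)={4} D(Z)={7} D(W)={3,4,5,6,8,9}: Y {4}->{}; Z {7}->{}; W {3,4,5,6,8,9}->{} => REVISION
Total revisions = 2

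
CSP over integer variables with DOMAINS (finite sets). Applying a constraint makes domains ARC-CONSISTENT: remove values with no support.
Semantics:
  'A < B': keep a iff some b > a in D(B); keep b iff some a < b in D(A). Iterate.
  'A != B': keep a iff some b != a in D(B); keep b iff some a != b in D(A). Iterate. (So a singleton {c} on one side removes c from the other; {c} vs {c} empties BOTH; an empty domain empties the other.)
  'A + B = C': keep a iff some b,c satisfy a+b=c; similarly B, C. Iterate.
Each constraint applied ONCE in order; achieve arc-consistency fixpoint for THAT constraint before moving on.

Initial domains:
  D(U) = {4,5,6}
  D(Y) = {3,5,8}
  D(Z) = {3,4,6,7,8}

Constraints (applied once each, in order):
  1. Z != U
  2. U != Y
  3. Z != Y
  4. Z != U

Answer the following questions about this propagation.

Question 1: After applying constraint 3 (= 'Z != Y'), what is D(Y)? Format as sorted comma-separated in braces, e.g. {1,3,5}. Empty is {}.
Constraint 1 (Z != U) on D(Z)={3,4,6,7,8} D(U)={4,5,6}: no change
Constraint 2 (U != Y) on D(U)={4,5,6} D(Y)={3,5,8}: no change
Constraint 3 (Z != Y) on D(Z)={3,4,6,7,8} D(Y)={3,5,8}: no change
So after constraint 3: D(Y) = {3,5,8}

Answer: {3,5,8}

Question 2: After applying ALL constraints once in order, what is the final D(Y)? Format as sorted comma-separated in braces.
Constraint 1 (Z != U) on D(Z)={3,4,6,7,8} D(U)={4,5,6}: no change
Constraint 2 (U != Y) on D(U)={4,5,6} D(Y)={3,5,8}: no change
Constraint 3 (Z != Y) on D(Z)={3,4,6,7,8} D(Y)={3,5,8}: no change
Constraint 4 (Z != U) on D(Z)={3,4,6,7,8} D(U)={4,5,6}: no change
So after all 4 constraints: D(Y) = {3,5,8}

Answer: {3,5,8}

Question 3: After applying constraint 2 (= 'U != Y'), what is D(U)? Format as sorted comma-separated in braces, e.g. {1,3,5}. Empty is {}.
Constraint 1 (Z != U) on D(Z)={3,4,6,7,8} D(U)={4,5,6}: no change
Constraint 2 (U != Y) on D(U)={4,5,6} D(Y)={3,5,8}: no change
So after constraint 2: D(U) = {4,5,6}

Answer: {4,5,6}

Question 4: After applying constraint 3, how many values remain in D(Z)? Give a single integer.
Constraint 1 (Z != U) on D(Z)={3,4,6,7,8} D(U)={4,5,6}: no change
Constraint 2 (U != Y) on D(U)={4,5,6} D(Y)={3,5,8}: no change
Constraint 3 (Z != Y) on D(Z)={3,4,6,7,8} D(Y)={3,5,8}: no change
So after constraint 3: D(Z)={3,4,6,7,8}, size = 5

Answer: 5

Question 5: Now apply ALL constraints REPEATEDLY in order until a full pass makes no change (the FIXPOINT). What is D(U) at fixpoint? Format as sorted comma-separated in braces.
Answer: {4,5,6}

Derivation:
pass 0 (initial): D(U)={4,5,6}
pass 1: no change
Fixpoint after 1 passes: D(U) = {4,5,6}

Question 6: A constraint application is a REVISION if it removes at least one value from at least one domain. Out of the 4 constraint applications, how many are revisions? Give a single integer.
Constraint 1 (Z != U) on D(Z)={3,4,6,7,8} D(U)={4,5,6}: no change => not a revision
Constraint 2 (U != Y) on D(U)={4,5,6} D(Y)={3,5,8}: no change => not a revision
Constraint 3 (Z != Y) on D(Z)={3,4,6,7,8} D(Y)={3,5,8}: no change => not a revision
Constraint 4 (Z != U) on D(Z)={3,4,6,7,8} D(U)={4,5,6}: no change => not a revision
Total revisions = 0

Answer: 0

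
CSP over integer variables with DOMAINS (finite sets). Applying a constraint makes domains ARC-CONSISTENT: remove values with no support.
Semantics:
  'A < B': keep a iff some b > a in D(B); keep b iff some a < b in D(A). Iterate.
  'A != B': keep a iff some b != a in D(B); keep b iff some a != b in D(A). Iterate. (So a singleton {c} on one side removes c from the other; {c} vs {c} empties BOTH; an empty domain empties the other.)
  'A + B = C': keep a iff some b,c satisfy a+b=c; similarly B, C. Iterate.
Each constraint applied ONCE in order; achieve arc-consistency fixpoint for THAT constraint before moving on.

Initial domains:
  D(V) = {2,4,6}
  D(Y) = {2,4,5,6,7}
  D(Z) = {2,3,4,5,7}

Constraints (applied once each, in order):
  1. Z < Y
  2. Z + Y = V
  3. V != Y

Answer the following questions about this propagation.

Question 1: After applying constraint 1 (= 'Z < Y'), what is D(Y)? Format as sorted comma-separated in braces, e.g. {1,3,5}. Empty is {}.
Answer: {4,5,6,7}

Derivation:
Constraint 1 (Z < Y) on D(Z)={2,3,4,5,7} D(Y)={2,4,5,6,7}: Z {2,3,4,5,7}->{2,3,4,5}; Y {2,4,5,6,7}->{4,5,6,7}
So after constraint 1: D(Y) = {4,5,6,7}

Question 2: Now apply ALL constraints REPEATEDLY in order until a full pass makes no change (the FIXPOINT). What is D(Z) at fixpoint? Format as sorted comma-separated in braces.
Answer: {2}

Derivation:
pass 0 (initial): D(Z)={2,3,4,5,7}
pass 1: V {2,4,6}->{6}; Y {2,4,5,6,7}->{4}; Z {2,3,4,5,7}->{2}
pass 2: no change
Fixpoint after 2 passes: D(Z) = {2}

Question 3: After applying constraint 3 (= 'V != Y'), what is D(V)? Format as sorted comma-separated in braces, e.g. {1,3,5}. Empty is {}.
Answer: {6}

Derivation:
Constraint 1 (Z < Y) on D(Z)={2,3,4,5,7} D(Y)={2,4,5,6,7}: Z {2,3,4,5,7}->{2,3,4,5}; Y {2,4,5,6,7}->{4,5,6,7}
Constraint 2 (Z + Y = V) on D(Z)={2,3,4,5} D(Y)={4,5,6,7} D(V)={2,4,6}: Z {2,3,4,5}->{2}; Y {4,5,6,7}->{4}; V {2,4,6}->{6}
Constraint 3 (V != Y) on D(V)={6} D(Y)={4}: no change
So after constraint 3: D(V) = {6}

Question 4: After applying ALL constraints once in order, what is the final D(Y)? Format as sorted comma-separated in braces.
Answer: {4}

Derivation:
Constraint 1 (Z < Y) on D(Z)={2,3,4,5,7} D(Y)={2,4,5,6,7}: Z {2,3,4,5,7}->{2,3,4,5}; Y {2,4,5,6,7}->{4,5,6,7}
Constraint 2 (Z + Y = V) on D(Z)={2,3,4,5} D(Y)={4,5,6,7} D(V)={2,4,6}: Z {2,3,4,5}->{2}; Y {4,5,6,7}->{4}; V {2,4,6}->{6}
Constraint 3 (V != Y) on D(V)={6} D(Y)={4}: no change
So after all 3 constraints: D(Y) = {4}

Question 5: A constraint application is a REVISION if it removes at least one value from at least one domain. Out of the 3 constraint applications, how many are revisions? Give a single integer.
Answer: 2

Derivation:
Constraint 1 (Z < Y) on D(Z)={2,3,4,5,7} D(Y)={2,4,5,6,7}: Z {2,3,4,5,7}->{2,3,4,5}; Y {2,4,5,6,7}->{4,5,6,7} => REVISION
Constraint 2 (Z + Y = V) on D(Z)={2,3,4,5} D(Y)={4,5,6,7} D(V)={2,4,6}: Z {2,3,4,5}->{2}; Y {4,5,6,7}->{4}; V {2,4,6}->{6} => REVISION
Constraint 3 (V != Y) on D(V)={6} D(Y)={4}: no change => not a revision
Total revisions = 2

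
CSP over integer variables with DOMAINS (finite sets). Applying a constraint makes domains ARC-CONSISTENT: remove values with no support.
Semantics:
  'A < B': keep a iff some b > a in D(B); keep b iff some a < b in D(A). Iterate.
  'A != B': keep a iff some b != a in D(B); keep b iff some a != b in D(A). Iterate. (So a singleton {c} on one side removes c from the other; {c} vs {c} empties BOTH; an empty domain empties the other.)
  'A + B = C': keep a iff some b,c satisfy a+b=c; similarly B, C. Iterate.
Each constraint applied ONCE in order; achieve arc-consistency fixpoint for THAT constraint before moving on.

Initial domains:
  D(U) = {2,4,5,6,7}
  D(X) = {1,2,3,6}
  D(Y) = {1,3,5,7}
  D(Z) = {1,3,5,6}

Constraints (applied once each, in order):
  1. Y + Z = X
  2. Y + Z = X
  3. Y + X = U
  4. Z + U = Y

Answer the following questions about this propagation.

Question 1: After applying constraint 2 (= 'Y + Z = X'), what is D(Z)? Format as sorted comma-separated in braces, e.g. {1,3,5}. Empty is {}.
Constraint 1 (Y + Z = X) on D(Y)={1,3,5,7} D(Z)={1,3,5,6} D(X)={1,2,3,6}: Y {1,3,5,7}->{1,3,5}; Z {1,3,5,6}->{1,3,5}; X {1,2,3,6}->{2,6}
Constraint 2 (Y + Z = X) on D(Y)={1,3,5} D(Z)={1,3,5} D(X)={2,6}: no change
So after constraint 2: D(Z) = {1,3,5}

Answer: {1,3,5}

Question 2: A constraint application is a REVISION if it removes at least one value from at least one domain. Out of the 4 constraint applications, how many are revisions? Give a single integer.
Answer: 3

Derivation:
Constraint 1 (Y + Z = X) on D(Y)={1,3,5,7} D(Z)={1,3,5,6} D(X)={1,2,3,6}: Y {1,3,5,7}->{1,3,5}; Z {1,3,5,6}->{1,3,5}; X {1,2,3,6}->{2,6} => REVISION
Constraint 2 (Y + Z = X) on D(Y)={1,3,5} D(Z)={1,3,5} D(X)={2,6}: no change => not a revision
Constraint 3 (Y + X = U) on D(Y)={1,3,5} D(X)={2,6} D(U)={2,4,5,6,7}: U {2,4,5,6,7}->{5,7} => REVISION
Constraint 4 (Z + U = Y) on D(Z)={1,3,5} D(U)={5,7} D(Y)={1,3,5}: Z {1,3,5}->{}; U {5,7}->{}; Y {1,3,5}->{} => REVISION
Total revisions = 3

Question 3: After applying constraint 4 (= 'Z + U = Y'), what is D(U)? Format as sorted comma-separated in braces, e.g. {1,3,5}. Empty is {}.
Answer: {}

Derivation:
Constraint 1 (Y + Z = X) on D(Y)={1,3,5,7} D(Z)={1,3,5,6} D(X)={1,2,3,6}: Y {1,3,5,7}->{1,3,5}; Z {1,3,5,6}->{1,3,5}; X {1,2,3,6}->{2,6}
Constraint 2 (Y + Z = X) on D(Y)={1,3,5} D(Z)={1,3,5} D(X)={2,6}: no change
Constraint 3 (Y + X = U) on D(Y)={1,3,5} D(X)={2,6} D(U)={2,4,5,6,7}: U {2,4,5,6,7}->{5,7}
Constraint 4 (Z + U = Y) on D(Z)={1,3,5} D(U)={5,7} D(Y)={1,3,5}: Z {1,3,5}->{}; U {5,7}->{}; Y {1,3,5}->{}
So after constraint 4: D(U) = {}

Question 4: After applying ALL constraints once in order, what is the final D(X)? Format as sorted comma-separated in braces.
Constraint 1 (Y + Z = X) on D(Y)={1,3,5,7} D(Z)={1,3,5,6} D(X)={1,2,3,6}: Y {1,3,5,7}->{1,3,5}; Z {1,3,5,6}->{1,3,5}; X {1,2,3,6}->{2,6}
Constraint 2 (Y + Z = X) on D(Y)={1,3,5} D(Z)={1,3,5} D(X)={2,6}: no change
Constraint 3 (Y + X = U) on D(Y)={1,3,5} D(X)={2,6} D(U)={2,4,5,6,7}: U {2,4,5,6,7}->{5,7}
Constraint 4 (Z + U = Y) on D(Z)={1,3,5} D(U)={5,7} D(Y)={1,3,5}: Z {1,3,5}->{}; U {5,7}->{}; Y {1,3,5}->{}
So after all 4 constraints: D(X) = {2,6}

Answer: {2,6}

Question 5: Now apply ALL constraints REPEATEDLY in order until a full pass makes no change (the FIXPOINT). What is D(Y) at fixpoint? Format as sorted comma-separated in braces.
pass 0 (initial): D(Y)={1,3,5,7}
pass 1: U {2,4,5,6,7}->{}; X {1,2,3,6}->{2,6}; Y {1,3,5,7}->{}; Z {1,3,5,6}->{}
pass 2: X {2,6}->{}
pass 3: no change
Fixpoint after 3 passes: D(Y) = {}

Answer: {}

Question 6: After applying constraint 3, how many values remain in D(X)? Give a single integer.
Constraint 1 (Y + Z = X) on D(Y)={1,3,5,7} D(Z)={1,3,5,6} D(X)={1,2,3,6}: Y {1,3,5,7}->{1,3,5}; Z {1,3,5,6}->{1,3,5}; X {1,2,3,6}->{2,6}
Constraint 2 (Y + Z = X) on D(Y)={1,3,5} D(Z)={1,3,5} D(X)={2,6}: no change
Constraint 3 (Y + X = U) on D(Y)={1,3,5} D(X)={2,6} D(U)={2,4,5,6,7}: U {2,4,5,6,7}->{5,7}
So after constraint 3: D(X)={2,6}, size = 2

Answer: 2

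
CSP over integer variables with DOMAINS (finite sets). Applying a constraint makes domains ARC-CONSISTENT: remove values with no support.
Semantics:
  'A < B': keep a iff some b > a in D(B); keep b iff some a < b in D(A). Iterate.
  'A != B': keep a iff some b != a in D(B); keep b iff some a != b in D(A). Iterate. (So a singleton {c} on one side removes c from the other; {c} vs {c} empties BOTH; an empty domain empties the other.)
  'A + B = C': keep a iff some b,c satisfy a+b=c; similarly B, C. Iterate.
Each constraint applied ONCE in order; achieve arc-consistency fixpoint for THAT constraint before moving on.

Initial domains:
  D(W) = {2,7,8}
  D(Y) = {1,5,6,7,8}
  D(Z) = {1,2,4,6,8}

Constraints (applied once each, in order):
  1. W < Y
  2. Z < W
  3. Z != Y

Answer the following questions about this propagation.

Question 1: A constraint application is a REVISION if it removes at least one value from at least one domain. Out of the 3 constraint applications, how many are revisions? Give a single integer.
Answer: 2

Derivation:
Constraint 1 (W < Y) on D(W)={2,7,8} D(Y)={1,5,6,7,8}: W {2,7,8}->{2,7}; Y {1,5,6,7,8}->{5,6,7,8} => REVISION
Constraint 2 (Z < W) on D(Z)={1,2,4,6,8} D(W)={2,7}: Z {1,2,4,6,8}->{1,2,4,6} => REVISION
Constraint 3 (Z != Y) on D(Z)={1,2,4,6} D(Y)={5,6,7,8}: no change => not a revision
Total revisions = 2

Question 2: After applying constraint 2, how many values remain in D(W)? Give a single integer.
Answer: 2

Derivation:
Constraint 1 (W < Y) on D(W)={2,7,8} D(Y)={1,5,6,7,8}: W {2,7,8}->{2,7}; Y {1,5,6,7,8}->{5,6,7,8}
Constraint 2 (Z < W) on D(Z)={1,2,4,6,8} D(W)={2,7}: Z {1,2,4,6,8}->{1,2,4,6}
So after constraint 2: D(W)={2,7}, size = 2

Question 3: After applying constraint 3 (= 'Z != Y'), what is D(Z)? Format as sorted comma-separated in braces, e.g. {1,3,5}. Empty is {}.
Constraint 1 (W < Y) on D(W)={2,7,8} D(Y)={1,5,6,7,8}: W {2,7,8}->{2,7}; Y {1,5,6,7,8}->{5,6,7,8}
Constraint 2 (Z < W) on D(Z)={1,2,4,6,8} D(W)={2,7}: Z {1,2,4,6,8}->{1,2,4,6}
Constraint 3 (Z != Y) on D(Z)={1,2,4,6} D(Y)={5,6,7,8}: no change
So after constraint 3: D(Z) = {1,2,4,6}

Answer: {1,2,4,6}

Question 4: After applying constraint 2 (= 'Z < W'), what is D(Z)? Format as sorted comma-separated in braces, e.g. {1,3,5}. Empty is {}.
Constraint 1 (W < Y) on D(W)={2,7,8} D(Y)={1,5,6,7,8}: W {2,7,8}->{2,7}; Y {1,5,6,7,8}->{5,6,7,8}
Constraint 2 (Z < W) on D(Z)={1,2,4,6,8} D(W)={2,7}: Z {1,2,4,6,8}->{1,2,4,6}
So after constraint 2: D(Z) = {1,2,4,6}

Answer: {1,2,4,6}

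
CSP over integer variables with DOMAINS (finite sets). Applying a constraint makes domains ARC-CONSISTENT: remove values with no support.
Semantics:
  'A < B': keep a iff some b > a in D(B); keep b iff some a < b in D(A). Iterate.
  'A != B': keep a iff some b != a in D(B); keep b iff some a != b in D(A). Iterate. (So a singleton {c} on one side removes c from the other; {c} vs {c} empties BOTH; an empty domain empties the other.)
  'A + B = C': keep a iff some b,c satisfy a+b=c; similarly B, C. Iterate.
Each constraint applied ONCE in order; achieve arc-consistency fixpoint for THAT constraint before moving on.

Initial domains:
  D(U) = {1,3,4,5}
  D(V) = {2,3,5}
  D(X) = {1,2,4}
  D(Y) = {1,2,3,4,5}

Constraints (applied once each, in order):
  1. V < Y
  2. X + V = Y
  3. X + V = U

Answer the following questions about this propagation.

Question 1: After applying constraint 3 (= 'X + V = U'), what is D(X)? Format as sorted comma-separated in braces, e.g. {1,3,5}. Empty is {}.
Answer: {1,2}

Derivation:
Constraint 1 (V < Y) on D(V)={2,3,5} D(Y)={1,2,3,4,5}: V {2,3,5}->{2,3}; Y {1,2,3,4,5}->{3,4,5}
Constraint 2 (X + V = Y) on D(X)={1,2,4} D(V)={2,3} D(Y)={3,4,5}: X {1,2,4}->{1,2}
Constraint 3 (X + V = U) on D(X)={1,2} D(V)={2,3} D(U)={1,3,4,5}: U {1,3,4,5}->{3,4,5}
So after constraint 3: D(X) = {1,2}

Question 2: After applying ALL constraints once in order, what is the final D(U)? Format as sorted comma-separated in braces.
Answer: {3,4,5}

Derivation:
Constraint 1 (V < Y) on D(V)={2,3,5} D(Y)={1,2,3,4,5}: V {2,3,5}->{2,3}; Y {1,2,3,4,5}->{3,4,5}
Constraint 2 (X + V = Y) on D(X)={1,2,4} D(V)={2,3} D(Y)={3,4,5}: X {1,2,4}->{1,2}
Constraint 3 (X + V = U) on D(X)={1,2} D(V)={2,3} D(U)={1,3,4,5}: U {1,3,4,5}->{3,4,5}
So after all 3 constraints: D(U) = {3,4,5}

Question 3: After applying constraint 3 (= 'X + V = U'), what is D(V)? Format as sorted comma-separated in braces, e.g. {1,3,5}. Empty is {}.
Answer: {2,3}

Derivation:
Constraint 1 (V < Y) on D(V)={2,3,5} D(Y)={1,2,3,4,5}: V {2,3,5}->{2,3}; Y {1,2,3,4,5}->{3,4,5}
Constraint 2 (X + V = Y) on D(X)={1,2,4} D(V)={2,3} D(Y)={3,4,5}: X {1,2,4}->{1,2}
Constraint 3 (X + V = U) on D(X)={1,2} D(V)={2,3} D(U)={1,3,4,5}: U {1,3,4,5}->{3,4,5}
So after constraint 3: D(V) = {2,3}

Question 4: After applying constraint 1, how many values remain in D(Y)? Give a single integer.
Constraint 1 (V < Y) on D(V)={2,3,5} D(Y)={1,2,3,4,5}: V {2,3,5}->{2,3}; Y {1,2,3,4,5}->{3,4,5}
So after constraint 1: D(Y)={3,4,5}, size = 3

Answer: 3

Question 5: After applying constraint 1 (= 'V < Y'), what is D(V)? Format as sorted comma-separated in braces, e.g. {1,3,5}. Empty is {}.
Constraint 1 (V < Y) on D(V)={2,3,5} D(Y)={1,2,3,4,5}: V {2,3,5}->{2,3}; Y {1,2,3,4,5}->{3,4,5}
So after constraint 1: D(V) = {2,3}

Answer: {2,3}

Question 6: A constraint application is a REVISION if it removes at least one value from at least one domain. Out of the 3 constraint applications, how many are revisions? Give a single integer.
Answer: 3

Derivation:
Constraint 1 (V < Y) on D(V)={2,3,5} D(Y)={1,2,3,4,5}: V {2,3,5}->{2,3}; Y {1,2,3,4,5}->{3,4,5} => REVISION
Constraint 2 (X + V = Y) on D(X)={1,2,4} D(V)={2,3} D(Y)={3,4,5}: X {1,2,4}->{1,2} => REVISION
Constraint 3 (X + V = U) on D(X)={1,2} D(V)={2,3} D(U)={1,3,4,5}: U {1,3,4,5}->{3,4,5} => REVISION
Total revisions = 3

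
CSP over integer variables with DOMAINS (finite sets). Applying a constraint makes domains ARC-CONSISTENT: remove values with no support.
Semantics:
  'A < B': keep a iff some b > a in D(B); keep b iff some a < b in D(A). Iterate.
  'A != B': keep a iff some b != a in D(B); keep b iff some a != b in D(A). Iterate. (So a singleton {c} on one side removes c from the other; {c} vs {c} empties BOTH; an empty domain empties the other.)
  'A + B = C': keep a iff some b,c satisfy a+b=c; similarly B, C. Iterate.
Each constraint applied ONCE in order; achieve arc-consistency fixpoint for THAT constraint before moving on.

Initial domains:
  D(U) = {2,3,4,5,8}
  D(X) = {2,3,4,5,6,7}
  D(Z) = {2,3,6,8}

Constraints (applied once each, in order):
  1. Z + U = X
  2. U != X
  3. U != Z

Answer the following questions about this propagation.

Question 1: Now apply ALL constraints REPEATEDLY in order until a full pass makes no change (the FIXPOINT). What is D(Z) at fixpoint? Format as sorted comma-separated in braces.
pass 0 (initial): D(Z)={2,3,6,8}
pass 1: U {2,3,4,5,8}->{2,3,4,5}; X {2,3,4,5,6,7}->{4,5,6,7}; Z {2,3,6,8}->{2,3}
pass 2: no change
Fixpoint after 2 passes: D(Z) = {2,3}

Answer: {2,3}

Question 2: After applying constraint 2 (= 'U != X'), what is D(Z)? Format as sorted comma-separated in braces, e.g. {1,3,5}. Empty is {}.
Answer: {2,3}

Derivation:
Constraint 1 (Z + U = X) on D(Z)={2,3,6,8} D(U)={2,3,4,5,8} D(X)={2,3,4,5,6,7}: Z {2,3,6,8}->{2,3}; U {2,3,4,5,8}->{2,3,4,5}; X {2,3,4,5,6,7}->{4,5,6,7}
Constraint 2 (U != X) on D(U)={2,3,4,5} D(X)={4,5,6,7}: no change
So after constraint 2: D(Z) = {2,3}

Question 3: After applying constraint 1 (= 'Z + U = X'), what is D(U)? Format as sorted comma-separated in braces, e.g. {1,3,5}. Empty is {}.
Constraint 1 (Z + U = X) on D(Z)={2,3,6,8} D(U)={2,3,4,5,8} D(X)={2,3,4,5,6,7}: Z {2,3,6,8}->{2,3}; U {2,3,4,5,8}->{2,3,4,5}; X {2,3,4,5,6,7}->{4,5,6,7}
So after constraint 1: D(U) = {2,3,4,5}

Answer: {2,3,4,5}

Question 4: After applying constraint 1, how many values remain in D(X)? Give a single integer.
Constraint 1 (Z + U = X) on D(Z)={2,3,6,8} D(U)={2,3,4,5,8} D(X)={2,3,4,5,6,7}: Z {2,3,6,8}->{2,3}; U {2,3,4,5,8}->{2,3,4,5}; X {2,3,4,5,6,7}->{4,5,6,7}
So after constraint 1: D(X)={4,5,6,7}, size = 4

Answer: 4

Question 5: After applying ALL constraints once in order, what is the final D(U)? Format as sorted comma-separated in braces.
Constraint 1 (Z + U = X) on D(Z)={2,3,6,8} D(U)={2,3,4,5,8} D(X)={2,3,4,5,6,7}: Z {2,3,6,8}->{2,3}; U {2,3,4,5,8}->{2,3,4,5}; X {2,3,4,5,6,7}->{4,5,6,7}
Constraint 2 (U != X) on D(U)={2,3,4,5} D(X)={4,5,6,7}: no change
Constraint 3 (U != Z) on D(U)={2,3,4,5} D(Z)={2,3}: no change
So after all 3 constraints: D(U) = {2,3,4,5}

Answer: {2,3,4,5}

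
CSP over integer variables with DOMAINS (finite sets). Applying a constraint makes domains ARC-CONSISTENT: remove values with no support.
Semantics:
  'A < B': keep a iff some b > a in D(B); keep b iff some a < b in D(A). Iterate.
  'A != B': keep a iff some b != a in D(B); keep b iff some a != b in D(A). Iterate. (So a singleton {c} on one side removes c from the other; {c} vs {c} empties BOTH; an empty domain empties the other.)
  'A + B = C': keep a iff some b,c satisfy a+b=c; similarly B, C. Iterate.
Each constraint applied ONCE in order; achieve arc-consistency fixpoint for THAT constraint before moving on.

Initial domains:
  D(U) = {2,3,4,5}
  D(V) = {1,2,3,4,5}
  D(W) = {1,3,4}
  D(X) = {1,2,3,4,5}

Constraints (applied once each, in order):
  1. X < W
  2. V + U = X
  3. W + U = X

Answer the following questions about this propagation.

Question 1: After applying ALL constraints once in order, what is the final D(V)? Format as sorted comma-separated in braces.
Constraint 1 (X < W) on D(X)={1,2,3,4,5} D(W)={1,3,4}: X {1,2,3,4,5}->{1,2,3}; W {1,3,4}->{3,4}
Constraint 2 (V + U = X) on D(V)={1,2,3,4,5} D(U)={2,3,4,5} D(X)={1,2,3}: V {1,2,3,4,5}->{1}; U {2,3,4,5}->{2}; X {1,2,3}->{3}
Constraint 3 (W + U = X) on D(W)={3,4} D(U)={2} D(X)={3}: W {3,4}->{}; U {2}->{}; X {3}->{}
So after all 3 constraints: D(V) = {1}

Answer: {1}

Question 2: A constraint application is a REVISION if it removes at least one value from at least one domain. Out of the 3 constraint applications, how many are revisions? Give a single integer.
Answer: 3

Derivation:
Constraint 1 (X < W) on D(X)={1,2,3,4,5} D(W)={1,3,4}: X {1,2,3,4,5}->{1,2,3}; W {1,3,4}->{3,4} => REVISION
Constraint 2 (V + U = X) on D(V)={1,2,3,4,5} D(U)={2,3,4,5} D(X)={1,2,3}: V {1,2,3,4,5}->{1}; U {2,3,4,5}->{2}; X {1,2,3}->{3} => REVISION
Constraint 3 (W + U = X) on D(W)={3,4} D(U)={2} D(X)={3}: W {3,4}->{}; U {2}->{}; X {3}->{} => REVISION
Total revisions = 3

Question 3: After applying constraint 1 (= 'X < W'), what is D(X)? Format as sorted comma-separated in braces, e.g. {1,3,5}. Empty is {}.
Constraint 1 (X < W) on D(X)={1,2,3,4,5} D(W)={1,3,4}: X {1,2,3,4,5}->{1,2,3}; W {1,3,4}->{3,4}
So after constraint 1: D(X) = {1,2,3}

Answer: {1,2,3}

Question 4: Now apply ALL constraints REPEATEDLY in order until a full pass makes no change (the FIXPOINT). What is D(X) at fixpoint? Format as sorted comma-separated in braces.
pass 0 (initial): D(X)={1,2,3,4,5}
pass 1: U {2,3,4,5}->{}; V {1,2,3,4,5}->{1}; W {1,3,4}->{}; X {1,2,3,4,5}->{}
pass 2: V {1}->{}
pass 3: no change
Fixpoint after 3 passes: D(X) = {}

Answer: {}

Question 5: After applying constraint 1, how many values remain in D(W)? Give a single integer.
Answer: 2

Derivation:
Constraint 1 (X < W) on D(X)={1,2,3,4,5} D(W)={1,3,4}: X {1,2,3,4,5}->{1,2,3}; W {1,3,4}->{3,4}
So after constraint 1: D(W)={3,4}, size = 2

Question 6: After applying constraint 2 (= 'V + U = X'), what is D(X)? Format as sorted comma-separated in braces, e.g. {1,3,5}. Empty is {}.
Constraint 1 (X < W) on D(X)={1,2,3,4,5} D(W)={1,3,4}: X {1,2,3,4,5}->{1,2,3}; W {1,3,4}->{3,4}
Constraint 2 (V + U = X) on D(V)={1,2,3,4,5} D(U)={2,3,4,5} D(X)={1,2,3}: V {1,2,3,4,5}->{1}; U {2,3,4,5}->{2}; X {1,2,3}->{3}
So after constraint 2: D(X) = {3}

Answer: {3}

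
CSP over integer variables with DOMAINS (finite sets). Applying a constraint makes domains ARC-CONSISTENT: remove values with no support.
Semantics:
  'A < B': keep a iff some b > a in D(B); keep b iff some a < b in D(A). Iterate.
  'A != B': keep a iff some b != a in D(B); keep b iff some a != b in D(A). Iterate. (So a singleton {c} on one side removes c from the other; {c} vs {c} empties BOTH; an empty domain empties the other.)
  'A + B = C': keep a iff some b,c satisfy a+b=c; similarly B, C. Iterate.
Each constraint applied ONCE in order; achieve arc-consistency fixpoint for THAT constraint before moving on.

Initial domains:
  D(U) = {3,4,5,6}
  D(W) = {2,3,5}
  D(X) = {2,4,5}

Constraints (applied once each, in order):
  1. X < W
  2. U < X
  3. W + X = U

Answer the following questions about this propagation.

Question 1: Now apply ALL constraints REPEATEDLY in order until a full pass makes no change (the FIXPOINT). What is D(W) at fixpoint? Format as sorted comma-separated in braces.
Answer: {}

Derivation:
pass 0 (initial): D(W)={2,3,5}
pass 1: U {3,4,5,6}->{}; W {2,3,5}->{}; X {2,4,5}->{}
pass 2: no change
Fixpoint after 2 passes: D(W) = {}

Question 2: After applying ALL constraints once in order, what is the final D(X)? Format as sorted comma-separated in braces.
Answer: {}

Derivation:
Constraint 1 (X < W) on D(X)={2,4,5} D(W)={2,3,5}: X {2,4,5}->{2,4}; W {2,3,5}->{3,5}
Constraint 2 (U < X) on D(U)={3,4,5,6} D(X)={2,4}: U {3,4,5,6}->{3}; X {2,4}->{4}
Constraint 3 (W + X = U) on D(W)={3,5} D(X)={4} D(U)={3}: W {3,5}->{}; X {4}->{}; U {3}->{}
So after all 3 constraints: D(X) = {}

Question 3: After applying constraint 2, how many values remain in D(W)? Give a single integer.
Answer: 2

Derivation:
Constraint 1 (X < W) on D(X)={2,4,5} D(W)={2,3,5}: X {2,4,5}->{2,4}; W {2,3,5}->{3,5}
Constraint 2 (U < X) on D(U)={3,4,5,6} D(X)={2,4}: U {3,4,5,6}->{3}; X {2,4}->{4}
So after constraint 2: D(W)={3,5}, size = 2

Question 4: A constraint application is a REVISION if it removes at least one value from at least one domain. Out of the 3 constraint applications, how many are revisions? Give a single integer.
Constraint 1 (X < W) on D(X)={2,4,5} D(W)={2,3,5}: X {2,4,5}->{2,4}; W {2,3,5}->{3,5} => REVISION
Constraint 2 (U < X) on D(U)={3,4,5,6} D(X)={2,4}: U {3,4,5,6}->{3}; X {2,4}->{4} => REVISION
Constraint 3 (W + X = U) on D(W)={3,5} D(X)={4} D(U)={3}: W {3,5}->{}; X {4}->{}; U {3}->{} => REVISION
Total revisions = 3

Answer: 3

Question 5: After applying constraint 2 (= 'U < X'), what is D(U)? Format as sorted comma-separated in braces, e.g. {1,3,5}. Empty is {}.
Answer: {3}

Derivation:
Constraint 1 (X < W) on D(X)={2,4,5} D(W)={2,3,5}: X {2,4,5}->{2,4}; W {2,3,5}->{3,5}
Constraint 2 (U < X) on D(U)={3,4,5,6} D(X)={2,4}: U {3,4,5,6}->{3}; X {2,4}->{4}
So after constraint 2: D(U) = {3}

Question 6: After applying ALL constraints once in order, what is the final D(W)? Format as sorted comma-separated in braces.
Constraint 1 (X < W) on D(X)={2,4,5} D(W)={2,3,5}: X {2,4,5}->{2,4}; W {2,3,5}->{3,5}
Constraint 2 (U < X) on D(U)={3,4,5,6} D(X)={2,4}: U {3,4,5,6}->{3}; X {2,4}->{4}
Constraint 3 (W + X = U) on D(W)={3,5} D(X)={4} D(U)={3}: W {3,5}->{}; X {4}->{}; U {3}->{}
So after all 3 constraints: D(W) = {}

Answer: {}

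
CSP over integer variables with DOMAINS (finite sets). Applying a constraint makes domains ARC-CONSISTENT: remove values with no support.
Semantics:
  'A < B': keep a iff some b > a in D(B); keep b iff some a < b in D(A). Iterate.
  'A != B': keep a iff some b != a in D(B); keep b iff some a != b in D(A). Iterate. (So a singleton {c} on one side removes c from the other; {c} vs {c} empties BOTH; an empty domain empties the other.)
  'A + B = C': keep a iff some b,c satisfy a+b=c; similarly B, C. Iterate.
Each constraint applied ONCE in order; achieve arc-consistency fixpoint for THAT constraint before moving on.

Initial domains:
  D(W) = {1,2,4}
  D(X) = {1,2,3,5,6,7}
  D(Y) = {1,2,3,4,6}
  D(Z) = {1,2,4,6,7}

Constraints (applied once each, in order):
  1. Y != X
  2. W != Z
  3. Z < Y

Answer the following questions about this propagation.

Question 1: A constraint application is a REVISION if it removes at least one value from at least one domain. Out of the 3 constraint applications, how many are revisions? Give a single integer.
Constraint 1 (Y != X) on D(Y)={1,2,3,4,6} D(X)={1,2,3,5,6,7}: no change => not a revision
Constraint 2 (W != Z) on D(W)={1,2,4} D(Z)={1,2,4,6,7}: no change => not a revision
Constraint 3 (Z < Y) on D(Z)={1,2,4,6,7} D(Y)={1,2,3,4,6}: Z {1,2,4,6,7}->{1,2,4}; Y {1,2,3,4,6}->{2,3,4,6} => REVISION
Total revisions = 1

Answer: 1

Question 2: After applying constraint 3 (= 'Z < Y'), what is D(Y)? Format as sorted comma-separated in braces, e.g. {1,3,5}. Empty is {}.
Answer: {2,3,4,6}

Derivation:
Constraint 1 (Y != X) on D(Y)={1,2,3,4,6} D(X)={1,2,3,5,6,7}: no change
Constraint 2 (W != Z) on D(W)={1,2,4} D(Z)={1,2,4,6,7}: no change
Constraint 3 (Z < Y) on D(Z)={1,2,4,6,7} D(Y)={1,2,3,4,6}: Z {1,2,4,6,7}->{1,2,4}; Y {1,2,3,4,6}->{2,3,4,6}
So after constraint 3: D(Y) = {2,3,4,6}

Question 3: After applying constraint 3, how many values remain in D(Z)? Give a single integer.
Answer: 3

Derivation:
Constraint 1 (Y != X) on D(Y)={1,2,3,4,6} D(X)={1,2,3,5,6,7}: no change
Constraint 2 (W != Z) on D(W)={1,2,4} D(Z)={1,2,4,6,7}: no change
Constraint 3 (Z < Y) on D(Z)={1,2,4,6,7} D(Y)={1,2,3,4,6}: Z {1,2,4,6,7}->{1,2,4}; Y {1,2,3,4,6}->{2,3,4,6}
So after constraint 3: D(Z)={1,2,4}, size = 3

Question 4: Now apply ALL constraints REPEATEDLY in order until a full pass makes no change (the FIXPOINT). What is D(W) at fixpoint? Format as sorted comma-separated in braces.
Answer: {1,2,4}

Derivation:
pass 0 (initial): D(W)={1,2,4}
pass 1: Y {1,2,3,4,6}->{2,3,4,6}; Z {1,2,4,6,7}->{1,2,4}
pass 2: no change
Fixpoint after 2 passes: D(W) = {1,2,4}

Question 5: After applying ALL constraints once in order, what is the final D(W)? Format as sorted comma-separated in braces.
Constraint 1 (Y != X) on D(Y)={1,2,3,4,6} D(X)={1,2,3,5,6,7}: no change
Constraint 2 (W != Z) on D(W)={1,2,4} D(Z)={1,2,4,6,7}: no change
Constraint 3 (Z < Y) on D(Z)={1,2,4,6,7} D(Y)={1,2,3,4,6}: Z {1,2,4,6,7}->{1,2,4}; Y {1,2,3,4,6}->{2,3,4,6}
So after all 3 constraints: D(W) = {1,2,4}

Answer: {1,2,4}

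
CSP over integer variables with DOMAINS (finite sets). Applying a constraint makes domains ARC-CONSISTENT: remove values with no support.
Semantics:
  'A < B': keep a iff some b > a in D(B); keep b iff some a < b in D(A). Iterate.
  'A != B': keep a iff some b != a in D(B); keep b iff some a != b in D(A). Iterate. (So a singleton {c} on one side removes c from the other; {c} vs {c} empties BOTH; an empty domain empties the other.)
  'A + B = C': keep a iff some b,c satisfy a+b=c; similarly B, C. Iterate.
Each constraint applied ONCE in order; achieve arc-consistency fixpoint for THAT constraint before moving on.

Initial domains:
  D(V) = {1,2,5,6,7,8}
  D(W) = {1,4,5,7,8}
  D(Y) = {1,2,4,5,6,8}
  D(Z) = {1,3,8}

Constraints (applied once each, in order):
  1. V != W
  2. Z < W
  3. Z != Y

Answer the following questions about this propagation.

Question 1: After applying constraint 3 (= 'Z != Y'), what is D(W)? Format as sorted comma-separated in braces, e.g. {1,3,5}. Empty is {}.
Constraint 1 (V != W) on D(V)={1,2,5,6,7,8} D(W)={1,4,5,7,8}: no change
Constraint 2 (Z < W) on D(Z)={1,3,8} D(W)={1,4,5,7,8}: Z {1,3,8}->{1,3}; W {1,4,5,7,8}->{4,5,7,8}
Constraint 3 (Z != Y) on D(Z)={1,3} D(Y)={1,2,4,5,6,8}: no change
So after constraint 3: D(W) = {4,5,7,8}

Answer: {4,5,7,8}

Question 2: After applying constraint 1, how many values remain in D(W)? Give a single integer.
Constraint 1 (V != W) on D(V)={1,2,5,6,7,8} D(W)={1,4,5,7,8}: no change
So after constraint 1: D(W)={1,4,5,7,8}, size = 5

Answer: 5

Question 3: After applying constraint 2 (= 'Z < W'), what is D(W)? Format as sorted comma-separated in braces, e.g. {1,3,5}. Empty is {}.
Answer: {4,5,7,8}

Derivation:
Constraint 1 (V != W) on D(V)={1,2,5,6,7,8} D(W)={1,4,5,7,8}: no change
Constraint 2 (Z < W) on D(Z)={1,3,8} D(W)={1,4,5,7,8}: Z {1,3,8}->{1,3}; W {1,4,5,7,8}->{4,5,7,8}
So after constraint 2: D(W) = {4,5,7,8}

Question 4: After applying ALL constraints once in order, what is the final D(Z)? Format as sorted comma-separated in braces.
Constraint 1 (V != W) on D(V)={1,2,5,6,7,8} D(W)={1,4,5,7,8}: no change
Constraint 2 (Z < W) on D(Z)={1,3,8} D(W)={1,4,5,7,8}: Z {1,3,8}->{1,3}; W {1,4,5,7,8}->{4,5,7,8}
Constraint 3 (Z != Y) on D(Z)={1,3} D(Y)={1,2,4,5,6,8}: no change
So after all 3 constraints: D(Z) = {1,3}

Answer: {1,3}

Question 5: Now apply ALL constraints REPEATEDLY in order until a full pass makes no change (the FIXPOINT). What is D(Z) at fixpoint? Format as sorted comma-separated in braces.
Answer: {1,3}

Derivation:
pass 0 (initial): D(Z)={1,3,8}
pass 1: W {1,4,5,7,8}->{4,5,7,8}; Z {1,3,8}->{1,3}
pass 2: no change
Fixpoint after 2 passes: D(Z) = {1,3}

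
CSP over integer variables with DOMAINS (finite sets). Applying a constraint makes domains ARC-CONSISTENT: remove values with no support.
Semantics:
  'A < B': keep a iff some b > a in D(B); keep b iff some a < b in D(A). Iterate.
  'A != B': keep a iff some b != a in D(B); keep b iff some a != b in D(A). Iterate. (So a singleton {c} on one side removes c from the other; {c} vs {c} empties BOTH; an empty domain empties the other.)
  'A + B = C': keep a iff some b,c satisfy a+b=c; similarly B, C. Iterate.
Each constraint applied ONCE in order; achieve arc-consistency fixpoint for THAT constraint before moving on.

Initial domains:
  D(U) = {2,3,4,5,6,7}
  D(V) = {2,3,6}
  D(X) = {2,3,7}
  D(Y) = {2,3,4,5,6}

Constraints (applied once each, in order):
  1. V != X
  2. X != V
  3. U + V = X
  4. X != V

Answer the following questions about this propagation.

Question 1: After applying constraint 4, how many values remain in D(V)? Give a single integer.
Constraint 1 (V != X) on D(V)={2,3,6} D(X)={2,3,7}: no change
Constraint 2 (X != V) on D(X)={2,3,7} D(V)={2,3,6}: no change
Constraint 3 (U + V = X) on D(U)={2,3,4,5,6,7} D(V)={2,3,6} D(X)={2,3,7}: U {2,3,4,5,6,7}->{4,5}; V {2,3,6}->{2,3}; X {2,3,7}->{7}
Constraint 4 (X != V) on D(X)={7} D(V)={2,3}: no change
So after constraint 4: D(V)={2,3}, size = 2

Answer: 2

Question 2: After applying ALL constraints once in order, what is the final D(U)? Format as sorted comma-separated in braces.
Answer: {4,5}

Derivation:
Constraint 1 (V != X) on D(V)={2,3,6} D(X)={2,3,7}: no change
Constraint 2 (X != V) on D(X)={2,3,7} D(V)={2,3,6}: no change
Constraint 3 (U + V = X) on D(U)={2,3,4,5,6,7} D(V)={2,3,6} D(X)={2,3,7}: U {2,3,4,5,6,7}->{4,5}; V {2,3,6}->{2,3}; X {2,3,7}->{7}
Constraint 4 (X != V) on D(X)={7} D(V)={2,3}: no change
So after all 4 constraints: D(U) = {4,5}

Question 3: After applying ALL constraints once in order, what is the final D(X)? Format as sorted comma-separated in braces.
Answer: {7}

Derivation:
Constraint 1 (V != X) on D(V)={2,3,6} D(X)={2,3,7}: no change
Constraint 2 (X != V) on D(X)={2,3,7} D(V)={2,3,6}: no change
Constraint 3 (U + V = X) on D(U)={2,3,4,5,6,7} D(V)={2,3,6} D(X)={2,3,7}: U {2,3,4,5,6,7}->{4,5}; V {2,3,6}->{2,3}; X {2,3,7}->{7}
Constraint 4 (X != V) on D(X)={7} D(V)={2,3}: no change
So after all 4 constraints: D(X) = {7}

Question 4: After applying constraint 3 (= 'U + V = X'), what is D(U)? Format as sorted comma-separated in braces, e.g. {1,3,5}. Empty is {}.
Answer: {4,5}

Derivation:
Constraint 1 (V != X) on D(V)={2,3,6} D(X)={2,3,7}: no change
Constraint 2 (X != V) on D(X)={2,3,7} D(V)={2,3,6}: no change
Constraint 3 (U + V = X) on D(U)={2,3,4,5,6,7} D(V)={2,3,6} D(X)={2,3,7}: U {2,3,4,5,6,7}->{4,5}; V {2,3,6}->{2,3}; X {2,3,7}->{7}
So after constraint 3: D(U) = {4,5}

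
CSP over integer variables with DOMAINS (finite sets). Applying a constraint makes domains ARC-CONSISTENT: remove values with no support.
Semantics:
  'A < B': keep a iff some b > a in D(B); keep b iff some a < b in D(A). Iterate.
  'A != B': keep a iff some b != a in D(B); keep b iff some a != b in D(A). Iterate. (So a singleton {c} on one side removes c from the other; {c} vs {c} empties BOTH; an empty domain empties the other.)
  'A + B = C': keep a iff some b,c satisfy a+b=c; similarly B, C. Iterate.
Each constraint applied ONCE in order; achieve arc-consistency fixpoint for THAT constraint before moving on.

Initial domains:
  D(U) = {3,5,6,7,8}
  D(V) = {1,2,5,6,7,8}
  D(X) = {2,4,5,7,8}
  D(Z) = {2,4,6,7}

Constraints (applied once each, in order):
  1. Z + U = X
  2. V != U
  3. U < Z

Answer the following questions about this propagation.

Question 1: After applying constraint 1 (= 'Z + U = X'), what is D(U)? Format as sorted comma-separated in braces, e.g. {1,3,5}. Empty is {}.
Constraint 1 (Z + U = X) on D(Z)={2,4,6,7} D(U)={3,5,6,7,8} D(X)={2,4,5,7,8}: Z {2,4,6,7}->{2,4}; U {3,5,6,7,8}->{3,5,6}; X {2,4,5,7,8}->{5,7,8}
So after constraint 1: D(U) = {3,5,6}

Answer: {3,5,6}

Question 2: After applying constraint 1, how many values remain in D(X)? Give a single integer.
Constraint 1 (Z + U = X) on D(Z)={2,4,6,7} D(U)={3,5,6,7,8} D(X)={2,4,5,7,8}: Z {2,4,6,7}->{2,4}; U {3,5,6,7,8}->{3,5,6}; X {2,4,5,7,8}->{5,7,8}
So after constraint 1: D(X)={5,7,8}, size = 3

Answer: 3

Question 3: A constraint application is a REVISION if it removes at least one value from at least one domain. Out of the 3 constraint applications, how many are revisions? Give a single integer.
Answer: 2

Derivation:
Constraint 1 (Z + U = X) on D(Z)={2,4,6,7} D(U)={3,5,6,7,8} D(X)={2,4,5,7,8}: Z {2,4,6,7}->{2,4}; U {3,5,6,7,8}->{3,5,6}; X {2,4,5,7,8}->{5,7,8} => REVISION
Constraint 2 (V != U) on D(V)={1,2,5,6,7,8} D(U)={3,5,6}: no change => not a revision
Constraint 3 (U < Z) on D(U)={3,5,6} D(Z)={2,4}: U {3,5,6}->{3}; Z {2,4}->{4} => REVISION
Total revisions = 2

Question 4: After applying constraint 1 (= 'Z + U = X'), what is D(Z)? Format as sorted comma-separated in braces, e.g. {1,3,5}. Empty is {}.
Constraint 1 (Z + U = X) on D(Z)={2,4,6,7} D(U)={3,5,6,7,8} D(X)={2,4,5,7,8}: Z {2,4,6,7}->{2,4}; U {3,5,6,7,8}->{3,5,6}; X {2,4,5,7,8}->{5,7,8}
So after constraint 1: D(Z) = {2,4}

Answer: {2,4}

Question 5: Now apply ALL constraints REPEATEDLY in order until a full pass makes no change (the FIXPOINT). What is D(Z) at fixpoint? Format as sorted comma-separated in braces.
pass 0 (initial): D(Z)={2,4,6,7}
pass 1: U {3,5,6,7,8}->{3}; X {2,4,5,7,8}->{5,7,8}; Z {2,4,6,7}->{4}
pass 2: X {5,7,8}->{7}
pass 3: no change
Fixpoint after 3 passes: D(Z) = {4}

Answer: {4}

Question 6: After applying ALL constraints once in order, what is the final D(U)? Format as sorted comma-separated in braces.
Answer: {3}

Derivation:
Constraint 1 (Z + U = X) on D(Z)={2,4,6,7} D(U)={3,5,6,7,8} D(X)={2,4,5,7,8}: Z {2,4,6,7}->{2,4}; U {3,5,6,7,8}->{3,5,6}; X {2,4,5,7,8}->{5,7,8}
Constraint 2 (V != U) on D(V)={1,2,5,6,7,8} D(U)={3,5,6}: no change
Constraint 3 (U < Z) on D(U)={3,5,6} D(Z)={2,4}: U {3,5,6}->{3}; Z {2,4}->{4}
So after all 3 constraints: D(U) = {3}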